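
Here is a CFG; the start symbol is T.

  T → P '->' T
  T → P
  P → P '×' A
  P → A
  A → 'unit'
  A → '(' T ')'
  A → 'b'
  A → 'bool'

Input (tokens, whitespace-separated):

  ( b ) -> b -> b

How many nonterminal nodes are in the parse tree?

[T [P [A ( [T [P [A b]]] )]] -> [T [P [A b]] -> [T [P [A b]]]]]

12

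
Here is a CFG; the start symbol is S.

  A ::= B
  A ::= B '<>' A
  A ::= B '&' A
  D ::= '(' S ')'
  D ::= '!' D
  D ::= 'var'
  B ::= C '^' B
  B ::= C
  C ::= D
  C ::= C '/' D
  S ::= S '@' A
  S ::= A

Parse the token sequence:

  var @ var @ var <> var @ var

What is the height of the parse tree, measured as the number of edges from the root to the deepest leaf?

8

[S [S [S [S [A [B [C [D var]]]]] @ [A [B [C [D var]]]]] @ [A [B [C [D var]]] <> [A [B [C [D var]]]]]] @ [A [B [C [D var]]]]]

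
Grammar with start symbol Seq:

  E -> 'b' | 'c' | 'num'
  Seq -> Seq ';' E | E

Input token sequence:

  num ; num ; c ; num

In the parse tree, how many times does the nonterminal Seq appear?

[Seq [Seq [Seq [Seq [E num]] ; [E num]] ; [E c]] ; [E num]]

4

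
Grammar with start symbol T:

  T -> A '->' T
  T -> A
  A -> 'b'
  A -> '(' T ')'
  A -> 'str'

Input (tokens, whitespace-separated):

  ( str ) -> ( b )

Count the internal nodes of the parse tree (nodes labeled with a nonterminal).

[T [A ( [T [A str]] )] -> [T [A ( [T [A b]] )]]]

8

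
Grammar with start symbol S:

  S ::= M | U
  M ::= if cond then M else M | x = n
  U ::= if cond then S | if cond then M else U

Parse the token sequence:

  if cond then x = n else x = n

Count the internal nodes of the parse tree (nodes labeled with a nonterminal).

4

[S [M if cond then [M x = n] else [M x = n]]]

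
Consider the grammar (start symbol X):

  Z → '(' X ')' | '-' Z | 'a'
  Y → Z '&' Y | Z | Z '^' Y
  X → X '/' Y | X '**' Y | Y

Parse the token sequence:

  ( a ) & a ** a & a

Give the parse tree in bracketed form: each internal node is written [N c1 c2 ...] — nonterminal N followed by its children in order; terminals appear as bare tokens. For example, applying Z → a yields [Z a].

[X [X [Y [Z ( [X [Y [Z a]]] )] & [Y [Z a]]]] ** [Y [Z a] & [Y [Z a]]]]

X
X ** Y
Y ** Y
Z & Y ** Y
( X ) & Y ** Y
( Y ) & Y ** Y
( Z ) & Y ** Y
( a ) & Y ** Y
( a ) & Z ** Y
( a ) & a ** Y
( a ) & a ** Z & Y
( a ) & a ** a & Y
( a ) & a ** a & Z
( a ) & a ** a & a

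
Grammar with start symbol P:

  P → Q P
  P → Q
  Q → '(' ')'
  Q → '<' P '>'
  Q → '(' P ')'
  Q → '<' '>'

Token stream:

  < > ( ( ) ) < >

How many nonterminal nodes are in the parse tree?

[P [Q < >] [P [Q ( [P [Q ( )]] )] [P [Q < >]]]]

8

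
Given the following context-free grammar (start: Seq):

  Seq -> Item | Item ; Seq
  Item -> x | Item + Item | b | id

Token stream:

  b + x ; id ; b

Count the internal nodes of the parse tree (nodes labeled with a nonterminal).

8

[Seq [Item [Item b] + [Item x]] ; [Seq [Item id] ; [Seq [Item b]]]]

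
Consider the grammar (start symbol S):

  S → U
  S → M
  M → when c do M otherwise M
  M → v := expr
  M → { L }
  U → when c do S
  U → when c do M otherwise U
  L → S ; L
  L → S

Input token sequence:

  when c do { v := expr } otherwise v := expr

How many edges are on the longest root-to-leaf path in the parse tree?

6

[S [M when c do [M { [L [S [M v := expr]]] }] otherwise [M v := expr]]]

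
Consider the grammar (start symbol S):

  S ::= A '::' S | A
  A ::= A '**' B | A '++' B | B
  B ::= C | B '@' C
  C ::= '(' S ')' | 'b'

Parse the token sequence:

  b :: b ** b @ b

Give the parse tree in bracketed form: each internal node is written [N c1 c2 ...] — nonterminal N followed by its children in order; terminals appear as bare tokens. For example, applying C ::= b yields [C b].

S
A :: S
B :: S
C :: S
b :: S
b :: A
b :: A ** B
b :: B ** B
b :: C ** B
b :: b ** B
b :: b ** B @ C
b :: b ** C @ C
b :: b ** b @ C
b :: b ** b @ b

[S [A [B [C b]]] :: [S [A [A [B [C b]]] ** [B [B [C b]] @ [C b]]]]]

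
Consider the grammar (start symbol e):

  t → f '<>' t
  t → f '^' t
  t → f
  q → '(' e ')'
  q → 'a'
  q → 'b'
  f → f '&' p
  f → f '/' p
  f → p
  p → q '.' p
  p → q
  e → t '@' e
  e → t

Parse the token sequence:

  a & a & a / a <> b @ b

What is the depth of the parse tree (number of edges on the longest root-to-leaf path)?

8

[e [t [f [f [f [f [p [q a]]] & [p [q a]]] & [p [q a]]] / [p [q a]]] <> [t [f [p [q b]]]]] @ [e [t [f [p [q b]]]]]]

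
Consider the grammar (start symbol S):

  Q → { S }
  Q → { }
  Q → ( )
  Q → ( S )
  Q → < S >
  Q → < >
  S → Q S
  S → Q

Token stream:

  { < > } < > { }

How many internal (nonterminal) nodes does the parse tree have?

8

[S [Q { [S [Q < >]] }] [S [Q < >] [S [Q { }]]]]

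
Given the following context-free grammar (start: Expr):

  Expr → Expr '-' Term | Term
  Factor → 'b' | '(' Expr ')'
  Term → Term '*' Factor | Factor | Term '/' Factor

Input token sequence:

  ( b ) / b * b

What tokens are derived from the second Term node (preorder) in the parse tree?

( b ) / b

[Expr [Term [Term [Term [Factor ( [Expr [Term [Factor b]]] )]] / [Factor b]] * [Factor b]]]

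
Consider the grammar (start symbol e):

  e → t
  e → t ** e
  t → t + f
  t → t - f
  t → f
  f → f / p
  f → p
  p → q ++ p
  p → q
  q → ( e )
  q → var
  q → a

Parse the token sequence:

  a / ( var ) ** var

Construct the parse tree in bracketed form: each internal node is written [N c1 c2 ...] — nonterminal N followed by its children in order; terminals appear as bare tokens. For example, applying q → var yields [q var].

[e [t [f [f [p [q a]]] / [p [q ( [e [t [f [p [q var]]]]] )]]]] ** [e [t [f [p [q var]]]]]]

e
t ** e
f ** e
f / p ** e
p / p ** e
q / p ** e
a / p ** e
a / q ** e
a / ( e ) ** e
a / ( t ) ** e
a / ( f ) ** e
a / ( p ) ** e
a / ( q ) ** e
a / ( var ) ** e
a / ( var ) ** t
a / ( var ) ** f
a / ( var ) ** p
a / ( var ) ** q
a / ( var ) ** var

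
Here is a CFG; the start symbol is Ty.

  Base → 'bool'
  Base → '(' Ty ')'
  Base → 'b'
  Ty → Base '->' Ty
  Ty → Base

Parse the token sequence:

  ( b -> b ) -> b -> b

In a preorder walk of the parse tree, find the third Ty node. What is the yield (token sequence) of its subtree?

[Ty [Base ( [Ty [Base b] -> [Ty [Base b]]] )] -> [Ty [Base b] -> [Ty [Base b]]]]

b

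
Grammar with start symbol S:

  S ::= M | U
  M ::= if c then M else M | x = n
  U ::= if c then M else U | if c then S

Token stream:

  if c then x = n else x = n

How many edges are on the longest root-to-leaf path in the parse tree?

[S [M if c then [M x = n] else [M x = n]]]

3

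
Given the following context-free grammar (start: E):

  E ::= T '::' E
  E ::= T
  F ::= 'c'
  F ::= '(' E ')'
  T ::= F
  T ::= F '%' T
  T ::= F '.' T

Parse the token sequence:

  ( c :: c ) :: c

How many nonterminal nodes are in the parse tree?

[E [T [F ( [E [T [F c]] :: [E [T [F c]]]] )]] :: [E [T [F c]]]]

12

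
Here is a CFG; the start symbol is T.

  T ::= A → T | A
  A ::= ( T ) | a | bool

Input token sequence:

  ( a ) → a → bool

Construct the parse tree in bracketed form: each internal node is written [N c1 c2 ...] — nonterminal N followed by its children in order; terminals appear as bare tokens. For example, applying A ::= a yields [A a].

T
A → T
( T ) → T
( A ) → T
( a ) → T
( a ) → A → T
( a ) → a → T
( a ) → a → A
( a ) → a → bool

[T [A ( [T [A a]] )] → [T [A a] → [T [A bool]]]]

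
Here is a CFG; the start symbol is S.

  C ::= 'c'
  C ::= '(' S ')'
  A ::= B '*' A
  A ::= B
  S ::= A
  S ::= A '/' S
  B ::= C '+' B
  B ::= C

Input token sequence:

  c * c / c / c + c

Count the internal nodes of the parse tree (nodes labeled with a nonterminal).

[S [A [B [C c]] * [A [B [C c]]]] / [S [A [B [C c]]] / [S [A [B [C c] + [B [C c]]]]]]]

17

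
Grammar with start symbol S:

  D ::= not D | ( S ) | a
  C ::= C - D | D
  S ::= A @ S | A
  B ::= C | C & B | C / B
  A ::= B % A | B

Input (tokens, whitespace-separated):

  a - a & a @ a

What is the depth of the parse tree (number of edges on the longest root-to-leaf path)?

[S [A [B [C [C [D a]] - [D a]] & [B [C [D a]]]]] @ [S [A [B [C [D a]]]]]]

6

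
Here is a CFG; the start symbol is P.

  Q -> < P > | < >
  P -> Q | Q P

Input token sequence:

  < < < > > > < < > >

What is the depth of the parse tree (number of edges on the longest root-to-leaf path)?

[P [Q < [P [Q < [P [Q < >]] >]] >] [P [Q < [P [Q < >]] >]]]

6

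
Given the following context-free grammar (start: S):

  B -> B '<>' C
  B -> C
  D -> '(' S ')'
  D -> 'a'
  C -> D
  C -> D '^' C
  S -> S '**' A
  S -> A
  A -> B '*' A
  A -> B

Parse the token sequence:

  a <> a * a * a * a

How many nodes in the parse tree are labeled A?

4

[S [A [B [B [C [D a]]] <> [C [D a]]] * [A [B [C [D a]]] * [A [B [C [D a]]] * [A [B [C [D a]]]]]]]]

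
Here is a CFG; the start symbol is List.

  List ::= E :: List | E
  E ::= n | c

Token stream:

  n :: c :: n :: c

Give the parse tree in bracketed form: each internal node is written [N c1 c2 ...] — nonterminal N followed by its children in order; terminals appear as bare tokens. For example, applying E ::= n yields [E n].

[List [E n] :: [List [E c] :: [List [E n] :: [List [E c]]]]]

List
E :: List
n :: List
n :: E :: List
n :: c :: List
n :: c :: E :: List
n :: c :: n :: List
n :: c :: n :: E
n :: c :: n :: c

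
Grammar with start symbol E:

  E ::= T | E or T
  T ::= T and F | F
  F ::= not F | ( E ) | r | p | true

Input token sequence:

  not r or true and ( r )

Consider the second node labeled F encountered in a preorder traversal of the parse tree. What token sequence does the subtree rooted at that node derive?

[E [E [T [F not [F r]]]] or [T [T [F true]] and [F ( [E [T [F r]]] )]]]

r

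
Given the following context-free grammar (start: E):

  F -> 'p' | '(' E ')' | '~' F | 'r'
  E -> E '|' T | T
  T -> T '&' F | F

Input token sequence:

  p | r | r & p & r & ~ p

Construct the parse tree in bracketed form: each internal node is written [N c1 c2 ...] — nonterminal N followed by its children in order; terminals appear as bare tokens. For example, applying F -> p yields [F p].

E
E | T
E | T | T
T | T | T
F | T | T
p | T | T
p | F | T
p | r | T
p | r | T & F
p | r | T & F & F
p | r | T & F & F & F
p | r | F & F & F & F
p | r | r & F & F & F
p | r | r & p & F & F
p | r | r & p & r & F
p | r | r & p & r & ~ F
p | r | r & p & r & ~ p

[E [E [E [T [F p]]] | [T [F r]]] | [T [T [T [T [F r]] & [F p]] & [F r]] & [F ~ [F p]]]]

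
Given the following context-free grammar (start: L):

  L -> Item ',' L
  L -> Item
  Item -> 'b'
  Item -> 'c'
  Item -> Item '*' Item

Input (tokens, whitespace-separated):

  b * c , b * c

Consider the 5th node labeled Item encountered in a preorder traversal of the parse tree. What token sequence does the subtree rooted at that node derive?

b

[L [Item [Item b] * [Item c]] , [L [Item [Item b] * [Item c]]]]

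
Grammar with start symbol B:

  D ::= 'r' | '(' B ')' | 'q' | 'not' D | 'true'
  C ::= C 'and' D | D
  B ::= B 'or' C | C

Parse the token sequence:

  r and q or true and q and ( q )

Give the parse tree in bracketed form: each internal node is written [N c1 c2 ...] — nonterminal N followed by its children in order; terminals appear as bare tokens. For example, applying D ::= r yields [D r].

[B [B [C [C [D r]] and [D q]]] or [C [C [C [D true]] and [D q]] and [D ( [B [C [D q]]] )]]]

B
B or C
C or C
C and D or C
D and D or C
r and D or C
r and q or C
r and q or C and D
r and q or C and D and D
r and q or D and D and D
r and q or true and D and D
r and q or true and q and D
r and q or true and q and ( B )
r and q or true and q and ( C )
r and q or true and q and ( D )
r and q or true and q and ( q )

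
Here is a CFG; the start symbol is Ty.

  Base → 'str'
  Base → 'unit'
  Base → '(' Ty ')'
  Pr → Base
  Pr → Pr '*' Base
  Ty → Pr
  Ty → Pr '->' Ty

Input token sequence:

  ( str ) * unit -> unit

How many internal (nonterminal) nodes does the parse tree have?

11

[Ty [Pr [Pr [Base ( [Ty [Pr [Base str]]] )]] * [Base unit]] -> [Ty [Pr [Base unit]]]]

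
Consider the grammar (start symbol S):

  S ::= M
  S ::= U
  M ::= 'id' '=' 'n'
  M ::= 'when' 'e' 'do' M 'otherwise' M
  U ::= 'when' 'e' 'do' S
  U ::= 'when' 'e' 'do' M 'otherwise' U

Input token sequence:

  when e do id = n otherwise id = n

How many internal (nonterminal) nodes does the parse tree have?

[S [M when e do [M id = n] otherwise [M id = n]]]

4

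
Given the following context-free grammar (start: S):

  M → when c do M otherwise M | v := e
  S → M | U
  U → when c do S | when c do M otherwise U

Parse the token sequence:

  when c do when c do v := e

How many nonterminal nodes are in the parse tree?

[S [U when c do [S [U when c do [S [M v := e]]]]]]

6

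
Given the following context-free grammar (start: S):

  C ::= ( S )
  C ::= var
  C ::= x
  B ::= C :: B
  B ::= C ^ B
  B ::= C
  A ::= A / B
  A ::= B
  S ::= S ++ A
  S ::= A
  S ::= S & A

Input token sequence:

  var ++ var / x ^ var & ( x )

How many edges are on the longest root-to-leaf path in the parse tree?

[S [S [S [A [B [C var]]]] ++ [A [A [B [C var]]] / [B [C x] ^ [B [C var]]]]] & [A [B [C ( [S [A [B [C x]]]] )]]]]

8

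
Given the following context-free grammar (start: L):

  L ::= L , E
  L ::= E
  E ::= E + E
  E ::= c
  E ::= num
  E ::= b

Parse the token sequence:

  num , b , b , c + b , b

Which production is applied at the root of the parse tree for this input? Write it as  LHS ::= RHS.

L ::= L , E

[L [L [L [L [L [E num]] , [E b]] , [E b]] , [E [E c] + [E b]]] , [E b]]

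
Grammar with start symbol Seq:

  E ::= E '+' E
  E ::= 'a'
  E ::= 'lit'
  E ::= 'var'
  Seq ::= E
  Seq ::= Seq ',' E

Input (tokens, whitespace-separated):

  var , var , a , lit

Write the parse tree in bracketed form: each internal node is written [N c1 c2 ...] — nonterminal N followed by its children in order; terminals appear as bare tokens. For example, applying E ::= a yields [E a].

[Seq [Seq [Seq [Seq [E var]] , [E var]] , [E a]] , [E lit]]

Seq
Seq , E
Seq , E , E
Seq , E , E , E
E , E , E , E
var , E , E , E
var , var , E , E
var , var , a , E
var , var , a , lit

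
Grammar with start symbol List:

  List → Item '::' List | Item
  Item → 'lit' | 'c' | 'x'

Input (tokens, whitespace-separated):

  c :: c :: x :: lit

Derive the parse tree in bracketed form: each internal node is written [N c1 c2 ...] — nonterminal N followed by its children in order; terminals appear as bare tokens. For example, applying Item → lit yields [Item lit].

[List [Item c] :: [List [Item c] :: [List [Item x] :: [List [Item lit]]]]]

List
Item :: List
c :: List
c :: Item :: List
c :: c :: List
c :: c :: Item :: List
c :: c :: x :: List
c :: c :: x :: Item
c :: c :: x :: lit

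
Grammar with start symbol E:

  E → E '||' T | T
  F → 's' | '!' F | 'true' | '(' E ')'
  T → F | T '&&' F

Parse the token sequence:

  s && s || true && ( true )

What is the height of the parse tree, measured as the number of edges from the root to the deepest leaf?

[E [E [T [T [F s]] && [F s]]] || [T [T [F true]] && [F ( [E [T [F true]]] )]]]

6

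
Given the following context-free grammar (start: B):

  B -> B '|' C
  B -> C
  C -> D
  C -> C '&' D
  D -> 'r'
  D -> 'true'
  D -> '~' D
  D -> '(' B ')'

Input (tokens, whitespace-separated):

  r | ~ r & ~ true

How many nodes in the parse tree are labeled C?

[B [B [C [D r]]] | [C [C [D ~ [D r]]] & [D ~ [D true]]]]

3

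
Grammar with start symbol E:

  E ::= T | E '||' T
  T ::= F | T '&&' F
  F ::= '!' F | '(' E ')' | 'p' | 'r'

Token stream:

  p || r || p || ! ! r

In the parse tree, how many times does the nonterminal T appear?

[E [E [E [E [T [F p]]] || [T [F r]]] || [T [F p]]] || [T [F ! [F ! [F r]]]]]

4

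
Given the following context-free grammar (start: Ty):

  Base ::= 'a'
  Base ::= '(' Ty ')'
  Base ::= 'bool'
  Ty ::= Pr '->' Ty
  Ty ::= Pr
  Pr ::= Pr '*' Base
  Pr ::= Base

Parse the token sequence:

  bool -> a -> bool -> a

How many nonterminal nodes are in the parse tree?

12

[Ty [Pr [Base bool]] -> [Ty [Pr [Base a]] -> [Ty [Pr [Base bool]] -> [Ty [Pr [Base a]]]]]]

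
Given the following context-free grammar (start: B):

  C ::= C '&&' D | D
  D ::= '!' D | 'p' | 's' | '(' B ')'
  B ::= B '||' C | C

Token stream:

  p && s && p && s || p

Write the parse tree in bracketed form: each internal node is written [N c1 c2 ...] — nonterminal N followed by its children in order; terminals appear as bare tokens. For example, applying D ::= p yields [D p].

[B [B [C [C [C [C [D p]] && [D s]] && [D p]] && [D s]]] || [C [D p]]]

B
B || C
C || C
C && D || C
C && D && D || C
C && D && D && D || C
D && D && D && D || C
p && D && D && D || C
p && s && D && D || C
p && s && p && D || C
p && s && p && s || C
p && s && p && s || D
p && s && p && s || p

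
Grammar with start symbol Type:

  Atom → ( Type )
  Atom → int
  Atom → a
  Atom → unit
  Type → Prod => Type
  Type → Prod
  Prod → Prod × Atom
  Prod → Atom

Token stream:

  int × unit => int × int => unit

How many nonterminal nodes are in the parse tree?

[Type [Prod [Prod [Atom int]] × [Atom unit]] => [Type [Prod [Prod [Atom int]] × [Atom int]] => [Type [Prod [Atom unit]]]]]

13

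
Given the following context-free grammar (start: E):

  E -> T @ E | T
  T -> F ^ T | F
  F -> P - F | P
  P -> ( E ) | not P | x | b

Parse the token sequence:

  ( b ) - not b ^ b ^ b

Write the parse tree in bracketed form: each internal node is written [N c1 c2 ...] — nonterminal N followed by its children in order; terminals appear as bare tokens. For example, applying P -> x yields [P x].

[E [T [F [P ( [E [T [F [P b]]]] )] - [F [P not [P b]]]] ^ [T [F [P b]] ^ [T [F [P b]]]]]]

E
T
F ^ T
P - F ^ T
( E ) - F ^ T
( T ) - F ^ T
( F ) - F ^ T
( P ) - F ^ T
( b ) - F ^ T
( b ) - P ^ T
( b ) - not P ^ T
( b ) - not b ^ T
( b ) - not b ^ F ^ T
( b ) - not b ^ P ^ T
( b ) - not b ^ b ^ T
( b ) - not b ^ b ^ F
( b ) - not b ^ b ^ P
( b ) - not b ^ b ^ b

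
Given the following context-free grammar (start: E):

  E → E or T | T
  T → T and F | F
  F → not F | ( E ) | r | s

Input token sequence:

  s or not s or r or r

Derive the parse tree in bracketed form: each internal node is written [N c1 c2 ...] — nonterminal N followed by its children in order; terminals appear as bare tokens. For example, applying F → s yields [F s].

[E [E [E [E [T [F s]]] or [T [F not [F s]]]] or [T [F r]]] or [T [F r]]]

E
E or T
E or T or T
E or T or T or T
T or T or T or T
F or T or T or T
s or T or T or T
s or F or T or T
s or not F or T or T
s or not s or T or T
s or not s or F or T
s or not s or r or T
s or not s or r or F
s or not s or r or r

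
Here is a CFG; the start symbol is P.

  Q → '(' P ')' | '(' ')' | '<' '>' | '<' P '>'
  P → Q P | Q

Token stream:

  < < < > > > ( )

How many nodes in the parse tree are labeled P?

[P [Q < [P [Q < [P [Q < >]] >]] >] [P [Q ( )]]]

4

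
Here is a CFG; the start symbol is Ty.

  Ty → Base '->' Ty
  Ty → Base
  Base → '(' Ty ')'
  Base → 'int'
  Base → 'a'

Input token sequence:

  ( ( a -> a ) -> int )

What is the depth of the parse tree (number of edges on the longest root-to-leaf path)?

7

[Ty [Base ( [Ty [Base ( [Ty [Base a] -> [Ty [Base a]]] )] -> [Ty [Base int]]] )]]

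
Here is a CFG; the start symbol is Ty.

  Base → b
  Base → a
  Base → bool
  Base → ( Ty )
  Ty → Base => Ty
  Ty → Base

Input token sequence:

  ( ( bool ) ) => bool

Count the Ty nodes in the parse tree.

[Ty [Base ( [Ty [Base ( [Ty [Base bool]] )]] )] => [Ty [Base bool]]]

4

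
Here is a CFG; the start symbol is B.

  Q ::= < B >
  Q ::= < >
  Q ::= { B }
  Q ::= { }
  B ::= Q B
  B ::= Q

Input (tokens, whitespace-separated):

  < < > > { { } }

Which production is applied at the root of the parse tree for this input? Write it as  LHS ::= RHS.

B ::= Q B

[B [Q < [B [Q < >]] >] [B [Q { [B [Q { }]] }]]]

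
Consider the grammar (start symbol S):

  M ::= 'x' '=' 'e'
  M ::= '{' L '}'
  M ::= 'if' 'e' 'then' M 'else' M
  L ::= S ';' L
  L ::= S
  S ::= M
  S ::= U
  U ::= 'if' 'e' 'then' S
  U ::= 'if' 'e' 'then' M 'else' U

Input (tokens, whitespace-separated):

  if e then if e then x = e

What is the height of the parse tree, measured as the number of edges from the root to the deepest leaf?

[S [U if e then [S [U if e then [S [M x = e]]]]]]

6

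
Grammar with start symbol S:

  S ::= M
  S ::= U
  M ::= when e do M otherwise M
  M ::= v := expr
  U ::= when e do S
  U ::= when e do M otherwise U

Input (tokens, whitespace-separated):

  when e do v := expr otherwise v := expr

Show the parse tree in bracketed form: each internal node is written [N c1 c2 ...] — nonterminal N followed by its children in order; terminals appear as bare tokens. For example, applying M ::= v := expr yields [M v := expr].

[S [M when e do [M v := expr] otherwise [M v := expr]]]

S
M
when e do M otherwise M
when e do v := expr otherwise M
when e do v := expr otherwise v := expr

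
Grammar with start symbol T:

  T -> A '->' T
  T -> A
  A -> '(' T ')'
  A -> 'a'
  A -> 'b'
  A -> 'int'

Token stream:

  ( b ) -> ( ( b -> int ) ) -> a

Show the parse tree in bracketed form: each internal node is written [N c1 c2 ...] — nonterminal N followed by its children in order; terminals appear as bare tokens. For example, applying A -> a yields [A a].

[T [A ( [T [A b]] )] -> [T [A ( [T [A ( [T [A b] -> [T [A int]]] )]] )] -> [T [A a]]]]

T
A -> T
( T ) -> T
( A ) -> T
( b ) -> T
( b ) -> A -> T
( b ) -> ( T ) -> T
( b ) -> ( A ) -> T
( b ) -> ( ( T ) ) -> T
( b ) -> ( ( A -> T ) ) -> T
( b ) -> ( ( b -> T ) ) -> T
( b ) -> ( ( b -> A ) ) -> T
( b ) -> ( ( b -> int ) ) -> T
( b ) -> ( ( b -> int ) ) -> A
( b ) -> ( ( b -> int ) ) -> a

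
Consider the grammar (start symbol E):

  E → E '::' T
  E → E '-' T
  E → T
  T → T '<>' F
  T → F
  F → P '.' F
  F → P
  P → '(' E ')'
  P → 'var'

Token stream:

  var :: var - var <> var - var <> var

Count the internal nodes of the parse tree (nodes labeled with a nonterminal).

22

[E [E [E [E [T [F [P var]]]] :: [T [F [P var]]]] - [T [T [F [P var]]] <> [F [P var]]]] - [T [T [F [P var]]] <> [F [P var]]]]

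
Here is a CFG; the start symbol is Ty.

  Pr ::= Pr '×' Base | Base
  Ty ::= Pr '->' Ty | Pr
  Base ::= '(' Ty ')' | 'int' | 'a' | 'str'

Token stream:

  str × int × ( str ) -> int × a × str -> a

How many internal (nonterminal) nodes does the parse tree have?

20

[Ty [Pr [Pr [Pr [Base str]] × [Base int]] × [Base ( [Ty [Pr [Base str]]] )]] -> [Ty [Pr [Pr [Pr [Base int]] × [Base a]] × [Base str]] -> [Ty [Pr [Base a]]]]]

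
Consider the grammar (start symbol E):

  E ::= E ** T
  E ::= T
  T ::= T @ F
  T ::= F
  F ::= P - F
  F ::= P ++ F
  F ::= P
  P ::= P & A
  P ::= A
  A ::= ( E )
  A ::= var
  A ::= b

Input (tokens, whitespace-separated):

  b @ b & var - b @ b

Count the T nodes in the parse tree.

[E [T [T [T [F [P [A b]]]] @ [F [P [P [A b]] & [A var]] - [F [P [A b]]]]] @ [F [P [A b]]]]]

3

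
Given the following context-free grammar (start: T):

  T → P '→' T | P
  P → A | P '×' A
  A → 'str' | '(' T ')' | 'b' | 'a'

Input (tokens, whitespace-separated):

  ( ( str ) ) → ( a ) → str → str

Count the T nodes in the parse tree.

7

[T [P [A ( [T [P [A ( [T [P [A str]]] )]]] )]] → [T [P [A ( [T [P [A a]]] )]] → [T [P [A str]] → [T [P [A str]]]]]]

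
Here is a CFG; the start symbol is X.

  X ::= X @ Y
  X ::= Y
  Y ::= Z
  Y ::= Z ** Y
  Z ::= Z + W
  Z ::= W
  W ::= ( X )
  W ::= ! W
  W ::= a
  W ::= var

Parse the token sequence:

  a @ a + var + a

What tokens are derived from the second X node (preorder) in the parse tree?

[X [X [Y [Z [W a]]]] @ [Y [Z [Z [Z [W a]] + [W var]] + [W a]]]]

a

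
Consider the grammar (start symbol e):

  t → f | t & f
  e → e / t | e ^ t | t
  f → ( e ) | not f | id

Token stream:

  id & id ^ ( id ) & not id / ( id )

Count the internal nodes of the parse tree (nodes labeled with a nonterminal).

20

[e [e [e [t [t [f id]] & [f id]]] ^ [t [t [f ( [e [t [f id]]] )]] & [f not [f id]]]] / [t [f ( [e [t [f id]]] )]]]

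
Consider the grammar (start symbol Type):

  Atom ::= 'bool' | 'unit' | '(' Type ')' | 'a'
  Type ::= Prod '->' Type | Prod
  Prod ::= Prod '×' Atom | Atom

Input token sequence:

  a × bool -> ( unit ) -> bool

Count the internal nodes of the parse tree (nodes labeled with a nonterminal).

[Type [Prod [Prod [Atom a]] × [Atom bool]] -> [Type [Prod [Atom ( [Type [Prod [Atom unit]]] )]] -> [Type [Prod [Atom bool]]]]]

14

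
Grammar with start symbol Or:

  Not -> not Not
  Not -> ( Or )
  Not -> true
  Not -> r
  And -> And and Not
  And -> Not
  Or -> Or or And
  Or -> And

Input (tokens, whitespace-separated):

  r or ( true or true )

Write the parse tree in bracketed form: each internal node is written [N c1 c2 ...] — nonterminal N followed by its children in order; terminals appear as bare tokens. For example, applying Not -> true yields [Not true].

Or
Or or And
And or And
Not or And
r or And
r or Not
r or ( Or )
r or ( Or or And )
r or ( And or And )
r or ( Not or And )
r or ( true or And )
r or ( true or Not )
r or ( true or true )

[Or [Or [And [Not r]]] or [And [Not ( [Or [Or [And [Not true]]] or [And [Not true]]] )]]]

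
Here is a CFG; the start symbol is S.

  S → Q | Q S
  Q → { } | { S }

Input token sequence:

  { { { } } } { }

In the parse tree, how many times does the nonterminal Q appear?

[S [Q { [S [Q { [S [Q { }]] }]] }] [S [Q { }]]]

4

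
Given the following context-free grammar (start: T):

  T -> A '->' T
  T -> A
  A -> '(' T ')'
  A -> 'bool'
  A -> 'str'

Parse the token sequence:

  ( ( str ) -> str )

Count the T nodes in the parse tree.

[T [A ( [T [A ( [T [A str]] )] -> [T [A str]]] )]]

4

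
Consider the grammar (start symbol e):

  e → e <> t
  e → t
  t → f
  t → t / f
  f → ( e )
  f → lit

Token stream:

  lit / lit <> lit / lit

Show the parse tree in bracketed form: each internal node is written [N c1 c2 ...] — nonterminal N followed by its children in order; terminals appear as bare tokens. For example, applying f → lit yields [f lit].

e
e <> t
t <> t
t / f <> t
f / f <> t
lit / f <> t
lit / lit <> t
lit / lit <> t / f
lit / lit <> f / f
lit / lit <> lit / f
lit / lit <> lit / lit

[e [e [t [t [f lit]] / [f lit]]] <> [t [t [f lit]] / [f lit]]]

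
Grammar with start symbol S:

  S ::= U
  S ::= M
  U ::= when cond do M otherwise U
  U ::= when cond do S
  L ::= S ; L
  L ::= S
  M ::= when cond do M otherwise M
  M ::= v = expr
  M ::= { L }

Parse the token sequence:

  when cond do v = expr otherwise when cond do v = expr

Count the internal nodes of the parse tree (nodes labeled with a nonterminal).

[S [U when cond do [M v = expr] otherwise [U when cond do [S [M v = expr]]]]]

6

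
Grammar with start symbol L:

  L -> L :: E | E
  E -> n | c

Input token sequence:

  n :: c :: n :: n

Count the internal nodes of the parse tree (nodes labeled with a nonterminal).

8

[L [L [L [L [E n]] :: [E c]] :: [E n]] :: [E n]]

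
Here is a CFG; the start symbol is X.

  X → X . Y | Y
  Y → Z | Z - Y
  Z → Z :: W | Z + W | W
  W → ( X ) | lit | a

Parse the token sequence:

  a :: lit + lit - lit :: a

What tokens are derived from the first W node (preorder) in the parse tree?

[X [Y [Z [Z [Z [W a]] :: [W lit]] + [W lit]] - [Y [Z [Z [W lit]] :: [W a]]]]]

a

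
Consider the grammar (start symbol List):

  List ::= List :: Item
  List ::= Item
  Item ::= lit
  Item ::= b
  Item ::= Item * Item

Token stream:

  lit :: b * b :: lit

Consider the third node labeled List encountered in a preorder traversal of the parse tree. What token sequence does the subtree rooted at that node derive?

lit

[List [List [List [Item lit]] :: [Item [Item b] * [Item b]]] :: [Item lit]]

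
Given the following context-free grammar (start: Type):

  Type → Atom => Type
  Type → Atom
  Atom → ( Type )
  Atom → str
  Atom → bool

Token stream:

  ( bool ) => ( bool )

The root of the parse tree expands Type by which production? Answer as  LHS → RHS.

[Type [Atom ( [Type [Atom bool]] )] => [Type [Atom ( [Type [Atom bool]] )]]]

Type → Atom => Type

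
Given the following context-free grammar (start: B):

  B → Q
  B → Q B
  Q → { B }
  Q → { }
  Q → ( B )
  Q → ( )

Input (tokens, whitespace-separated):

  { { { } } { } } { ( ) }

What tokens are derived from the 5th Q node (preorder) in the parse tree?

{ ( ) }

[B [Q { [B [Q { [B [Q { }]] }] [B [Q { }]]] }] [B [Q { [B [Q ( )]] }]]]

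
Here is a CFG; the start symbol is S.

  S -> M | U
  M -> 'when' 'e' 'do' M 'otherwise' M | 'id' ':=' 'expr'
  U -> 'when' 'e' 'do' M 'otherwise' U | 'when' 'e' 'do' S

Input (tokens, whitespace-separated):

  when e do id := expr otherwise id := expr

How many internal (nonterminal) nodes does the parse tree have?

[S [M when e do [M id := expr] otherwise [M id := expr]]]

4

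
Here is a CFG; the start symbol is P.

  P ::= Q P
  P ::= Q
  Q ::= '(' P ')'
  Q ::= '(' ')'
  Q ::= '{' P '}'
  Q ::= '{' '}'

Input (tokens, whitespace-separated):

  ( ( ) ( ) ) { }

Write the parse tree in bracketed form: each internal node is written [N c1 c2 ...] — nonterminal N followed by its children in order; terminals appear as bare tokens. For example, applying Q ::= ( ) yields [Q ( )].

P
Q P
( P ) P
( Q P ) P
( ( ) P ) P
( ( ) Q ) P
( ( ) ( ) ) P
( ( ) ( ) ) Q
( ( ) ( ) ) { }

[P [Q ( [P [Q ( )] [P [Q ( )]]] )] [P [Q { }]]]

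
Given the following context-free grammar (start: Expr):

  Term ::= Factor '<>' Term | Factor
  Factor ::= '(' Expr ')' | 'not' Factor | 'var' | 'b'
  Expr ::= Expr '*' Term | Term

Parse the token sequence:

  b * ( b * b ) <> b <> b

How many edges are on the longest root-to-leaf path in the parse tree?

[Expr [Expr [Term [Factor b]]] * [Term [Factor ( [Expr [Expr [Term [Factor b]]] * [Term [Factor b]]] )] <> [Term [Factor b] <> [Term [Factor b]]]]]

7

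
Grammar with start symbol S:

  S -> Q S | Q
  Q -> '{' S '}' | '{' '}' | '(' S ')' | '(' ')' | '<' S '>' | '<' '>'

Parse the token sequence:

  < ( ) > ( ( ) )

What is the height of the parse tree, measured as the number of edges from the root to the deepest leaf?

[S [Q < [S [Q ( )]] >] [S [Q ( [S [Q ( )]] )]]]

5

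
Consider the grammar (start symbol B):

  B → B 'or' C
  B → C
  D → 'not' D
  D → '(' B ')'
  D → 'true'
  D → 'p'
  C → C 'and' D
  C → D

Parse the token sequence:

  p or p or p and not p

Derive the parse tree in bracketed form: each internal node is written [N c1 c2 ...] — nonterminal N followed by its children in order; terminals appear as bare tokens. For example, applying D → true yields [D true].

[B [B [B [C [D p]]] or [C [D p]]] or [C [C [D p]] and [D not [D p]]]]

B
B or C
B or C or C
C or C or C
D or C or C
p or C or C
p or D or C
p or p or C
p or p or C and D
p or p or D and D
p or p or p and D
p or p or p and not D
p or p or p and not p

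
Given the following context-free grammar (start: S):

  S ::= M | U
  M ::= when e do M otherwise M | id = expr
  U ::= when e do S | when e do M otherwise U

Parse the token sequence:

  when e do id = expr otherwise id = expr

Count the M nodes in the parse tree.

3

[S [M when e do [M id = expr] otherwise [M id = expr]]]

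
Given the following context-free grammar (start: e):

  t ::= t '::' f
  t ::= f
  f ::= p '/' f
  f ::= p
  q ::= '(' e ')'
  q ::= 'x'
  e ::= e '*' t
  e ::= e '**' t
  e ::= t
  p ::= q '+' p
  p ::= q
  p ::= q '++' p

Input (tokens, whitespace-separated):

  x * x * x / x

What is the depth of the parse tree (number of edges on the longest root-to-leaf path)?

[e [e [e [t [f [p [q x]]]]] * [t [f [p [q x]]]]] * [t [f [p [q x]] / [f [p [q x]]]]]]

7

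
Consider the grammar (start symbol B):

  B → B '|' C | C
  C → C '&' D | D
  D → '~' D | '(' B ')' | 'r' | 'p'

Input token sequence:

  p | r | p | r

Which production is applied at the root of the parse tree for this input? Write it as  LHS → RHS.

[B [B [B [B [C [D p]]] | [C [D r]]] | [C [D p]]] | [C [D r]]]

B → B '|' C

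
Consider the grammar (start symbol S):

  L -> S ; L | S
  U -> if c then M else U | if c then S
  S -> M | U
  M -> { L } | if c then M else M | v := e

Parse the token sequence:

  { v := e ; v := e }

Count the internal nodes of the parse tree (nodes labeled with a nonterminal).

8

[S [M { [L [S [M v := e]] ; [L [S [M v := e]]]] }]]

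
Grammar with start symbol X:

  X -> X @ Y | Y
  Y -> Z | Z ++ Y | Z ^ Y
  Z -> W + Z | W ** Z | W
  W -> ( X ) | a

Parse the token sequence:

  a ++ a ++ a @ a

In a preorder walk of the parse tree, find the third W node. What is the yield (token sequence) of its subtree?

[X [X [Y [Z [W a]] ++ [Y [Z [W a]] ++ [Y [Z [W a]]]]]] @ [Y [Z [W a]]]]

a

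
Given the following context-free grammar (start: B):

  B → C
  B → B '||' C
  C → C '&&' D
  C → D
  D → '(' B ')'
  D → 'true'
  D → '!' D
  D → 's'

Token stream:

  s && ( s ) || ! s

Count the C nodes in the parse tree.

4

[B [B [C [C [D s]] && [D ( [B [C [D s]]] )]]] || [C [D ! [D s]]]]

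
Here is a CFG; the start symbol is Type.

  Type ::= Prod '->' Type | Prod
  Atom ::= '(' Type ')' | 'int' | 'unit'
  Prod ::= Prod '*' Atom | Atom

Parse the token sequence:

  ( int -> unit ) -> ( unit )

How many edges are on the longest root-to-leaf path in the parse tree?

[Type [Prod [Atom ( [Type [Prod [Atom int]] -> [Type [Prod [Atom unit]]]] )]] -> [Type [Prod [Atom ( [Type [Prod [Atom unit]]] )]]]]

7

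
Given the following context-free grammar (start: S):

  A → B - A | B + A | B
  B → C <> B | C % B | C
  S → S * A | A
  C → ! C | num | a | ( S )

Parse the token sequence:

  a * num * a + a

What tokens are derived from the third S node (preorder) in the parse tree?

[S [S [S [A [B [C a]]]] * [A [B [C num]]]] * [A [B [C a]] + [A [B [C a]]]]]

a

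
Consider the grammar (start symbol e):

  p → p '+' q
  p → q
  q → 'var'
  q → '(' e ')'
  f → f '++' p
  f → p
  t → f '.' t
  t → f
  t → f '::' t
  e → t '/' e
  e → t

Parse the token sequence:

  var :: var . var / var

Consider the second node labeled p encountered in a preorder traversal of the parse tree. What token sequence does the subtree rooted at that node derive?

var

[e [t [f [p [q var]]] :: [t [f [p [q var]]] . [t [f [p [q var]]]]]] / [e [t [f [p [q var]]]]]]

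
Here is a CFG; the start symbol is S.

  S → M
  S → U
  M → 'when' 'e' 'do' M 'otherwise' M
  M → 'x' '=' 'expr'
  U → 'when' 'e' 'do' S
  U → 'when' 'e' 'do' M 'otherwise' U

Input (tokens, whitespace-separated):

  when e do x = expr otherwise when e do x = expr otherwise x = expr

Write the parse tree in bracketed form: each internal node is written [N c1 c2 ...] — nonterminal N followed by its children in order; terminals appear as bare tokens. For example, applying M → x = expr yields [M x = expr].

S
M
when e do M otherwise M
when e do x = expr otherwise M
when e do x = expr otherwise when e do M otherwise M
when e do x = expr otherwise when e do x = expr otherwise M
when e do x = expr otherwise when e do x = expr otherwise x = expr

[S [M when e do [M x = expr] otherwise [M when e do [M x = expr] otherwise [M x = expr]]]]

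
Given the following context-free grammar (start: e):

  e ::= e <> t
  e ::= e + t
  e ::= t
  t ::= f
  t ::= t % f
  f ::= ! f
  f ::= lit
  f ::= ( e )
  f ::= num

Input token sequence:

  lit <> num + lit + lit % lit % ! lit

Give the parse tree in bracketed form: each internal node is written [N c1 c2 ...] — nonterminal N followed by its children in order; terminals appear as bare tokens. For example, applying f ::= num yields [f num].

[e [e [e [e [t [f lit]]] <> [t [f num]]] + [t [f lit]]] + [t [t [t [f lit]] % [f lit]] % [f ! [f lit]]]]

e
e + t
e + t + t
e <> t + t + t
t <> t + t + t
f <> t + t + t
lit <> t + t + t
lit <> f + t + t
lit <> num + t + t
lit <> num + f + t
lit <> num + lit + t
lit <> num + lit + t % f
lit <> num + lit + t % f % f
lit <> num + lit + f % f % f
lit <> num + lit + lit % f % f
lit <> num + lit + lit % lit % f
lit <> num + lit + lit % lit % ! f
lit <> num + lit + lit % lit % ! lit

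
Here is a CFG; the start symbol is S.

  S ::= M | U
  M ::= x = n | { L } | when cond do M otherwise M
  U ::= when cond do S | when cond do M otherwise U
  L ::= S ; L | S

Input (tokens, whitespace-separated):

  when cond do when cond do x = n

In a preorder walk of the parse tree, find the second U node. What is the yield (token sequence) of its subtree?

[S [U when cond do [S [U when cond do [S [M x = n]]]]]]

when cond do x = n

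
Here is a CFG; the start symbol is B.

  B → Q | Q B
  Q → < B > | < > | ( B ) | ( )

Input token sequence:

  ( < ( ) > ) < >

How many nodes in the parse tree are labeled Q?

4

[B [Q ( [B [Q < [B [Q ( )]] >]] )] [B [Q < >]]]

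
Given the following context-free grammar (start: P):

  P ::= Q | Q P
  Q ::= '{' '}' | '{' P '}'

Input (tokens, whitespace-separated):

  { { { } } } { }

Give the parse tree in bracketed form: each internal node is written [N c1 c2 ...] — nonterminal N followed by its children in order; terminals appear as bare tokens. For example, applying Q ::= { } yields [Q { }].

[P [Q { [P [Q { [P [Q { }]] }]] }] [P [Q { }]]]

P
Q P
{ P } P
{ Q } P
{ { P } } P
{ { Q } } P
{ { { } } } P
{ { { } } } Q
{ { { } } } { }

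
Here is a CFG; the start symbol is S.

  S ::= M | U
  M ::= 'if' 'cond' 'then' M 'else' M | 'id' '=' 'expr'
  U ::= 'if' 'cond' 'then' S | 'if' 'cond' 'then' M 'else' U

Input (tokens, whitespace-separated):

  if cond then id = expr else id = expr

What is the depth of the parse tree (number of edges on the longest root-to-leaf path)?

[S [M if cond then [M id = expr] else [M id = expr]]]

3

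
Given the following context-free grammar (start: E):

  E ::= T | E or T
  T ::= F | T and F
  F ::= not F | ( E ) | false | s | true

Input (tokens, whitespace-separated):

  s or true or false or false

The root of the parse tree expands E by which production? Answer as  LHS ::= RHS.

[E [E [E [E [T [F s]]] or [T [F true]]] or [T [F false]]] or [T [F false]]]

E ::= E or T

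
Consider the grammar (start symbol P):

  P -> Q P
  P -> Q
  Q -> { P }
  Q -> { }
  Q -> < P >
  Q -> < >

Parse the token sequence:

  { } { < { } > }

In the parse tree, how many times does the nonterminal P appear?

4

[P [Q { }] [P [Q { [P [Q < [P [Q { }]] >]] }]]]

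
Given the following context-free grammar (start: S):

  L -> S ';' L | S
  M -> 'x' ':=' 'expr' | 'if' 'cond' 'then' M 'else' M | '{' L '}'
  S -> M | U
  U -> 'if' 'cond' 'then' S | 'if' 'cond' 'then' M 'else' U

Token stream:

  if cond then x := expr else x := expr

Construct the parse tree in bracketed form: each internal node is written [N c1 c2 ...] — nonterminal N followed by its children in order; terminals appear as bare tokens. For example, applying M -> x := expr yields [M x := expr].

[S [M if cond then [M x := expr] else [M x := expr]]]

S
M
if cond then M else M
if cond then x := expr else M
if cond then x := expr else x := expr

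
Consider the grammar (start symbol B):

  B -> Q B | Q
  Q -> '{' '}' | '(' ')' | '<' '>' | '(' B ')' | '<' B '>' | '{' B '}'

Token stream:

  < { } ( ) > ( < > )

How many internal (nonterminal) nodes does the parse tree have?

10

[B [Q < [B [Q { }] [B [Q ( )]]] >] [B [Q ( [B [Q < >]] )]]]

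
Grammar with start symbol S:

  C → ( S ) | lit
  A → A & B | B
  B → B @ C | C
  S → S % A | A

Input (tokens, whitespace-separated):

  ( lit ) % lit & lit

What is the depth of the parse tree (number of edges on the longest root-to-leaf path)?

9

[S [S [A [B [C ( [S [A [B [C lit]]]] )]]]] % [A [A [B [C lit]]] & [B [C lit]]]]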